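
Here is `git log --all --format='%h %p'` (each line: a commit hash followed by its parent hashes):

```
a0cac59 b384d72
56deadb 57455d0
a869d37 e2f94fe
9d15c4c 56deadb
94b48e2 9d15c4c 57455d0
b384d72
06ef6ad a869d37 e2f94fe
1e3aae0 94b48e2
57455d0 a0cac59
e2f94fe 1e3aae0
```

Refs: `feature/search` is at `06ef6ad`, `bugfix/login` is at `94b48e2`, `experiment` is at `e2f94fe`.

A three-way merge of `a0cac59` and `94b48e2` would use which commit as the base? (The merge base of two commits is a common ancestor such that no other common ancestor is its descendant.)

a0cac59

Ancestors of a0cac59: {a0cac59, b384d72}.
Ancestors of 94b48e2: {56deadb, 57455d0, 94b48e2, 9d15c4c, a0cac59, b384d72}.
Common ancestors: {a0cac59, b384d72}.
Among these, a0cac59 is not an ancestor of any other common ancestor — it is the merge base.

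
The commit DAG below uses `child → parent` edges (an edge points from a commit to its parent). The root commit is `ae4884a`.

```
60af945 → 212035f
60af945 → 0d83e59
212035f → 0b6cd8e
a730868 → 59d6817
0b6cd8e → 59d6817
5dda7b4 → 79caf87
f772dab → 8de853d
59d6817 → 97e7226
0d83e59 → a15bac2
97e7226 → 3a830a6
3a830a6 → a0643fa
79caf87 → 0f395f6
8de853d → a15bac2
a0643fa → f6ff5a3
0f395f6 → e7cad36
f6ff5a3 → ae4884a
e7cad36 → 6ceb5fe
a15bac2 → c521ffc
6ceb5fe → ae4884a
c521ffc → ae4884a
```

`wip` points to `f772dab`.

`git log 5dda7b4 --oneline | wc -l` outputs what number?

Walking parent pointers from 5dda7b4: reachable set = {0f395f6, 5dda7b4, 6ceb5fe, 79caf87, ae4884a, e7cad36}.
That is 6 commits.

6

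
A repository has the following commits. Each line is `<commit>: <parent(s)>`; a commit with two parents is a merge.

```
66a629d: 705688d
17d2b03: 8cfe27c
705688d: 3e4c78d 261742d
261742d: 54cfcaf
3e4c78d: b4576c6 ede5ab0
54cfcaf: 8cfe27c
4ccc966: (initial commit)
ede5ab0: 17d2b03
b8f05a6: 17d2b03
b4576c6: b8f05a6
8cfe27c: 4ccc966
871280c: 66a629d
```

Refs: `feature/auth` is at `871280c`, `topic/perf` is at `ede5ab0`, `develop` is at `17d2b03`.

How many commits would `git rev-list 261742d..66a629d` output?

7

Reachable from 66a629d: {17d2b03, 261742d, 3e4c78d, 4ccc966, 54cfcaf, 66a629d, 705688d, 8cfe27c, b4576c6, b8f05a6, ede5ab0}.
Reachable from 261742d: {261742d, 4ccc966, 54cfcaf, 8cfe27c}.
In 66a629d's history but not 261742d's: {17d2b03, 3e4c78d, 66a629d, 705688d, b4576c6, b8f05a6, ede5ab0} — 7 commits.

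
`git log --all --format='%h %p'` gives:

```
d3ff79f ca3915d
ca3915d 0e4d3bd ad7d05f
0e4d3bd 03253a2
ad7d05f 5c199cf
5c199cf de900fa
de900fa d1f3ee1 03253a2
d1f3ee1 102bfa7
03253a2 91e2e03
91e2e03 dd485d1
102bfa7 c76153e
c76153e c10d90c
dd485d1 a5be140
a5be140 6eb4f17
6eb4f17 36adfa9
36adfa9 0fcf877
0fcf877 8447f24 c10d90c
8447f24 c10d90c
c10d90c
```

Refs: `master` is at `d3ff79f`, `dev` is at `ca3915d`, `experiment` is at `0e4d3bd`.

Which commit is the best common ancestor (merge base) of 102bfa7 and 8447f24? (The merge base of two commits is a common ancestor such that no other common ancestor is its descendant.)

c10d90c

Ancestors of 102bfa7: {102bfa7, c10d90c, c76153e}.
Ancestors of 8447f24: {8447f24, c10d90c}.
Common ancestors: {c10d90c}.
The only common ancestor is c10d90c, so it is the merge base.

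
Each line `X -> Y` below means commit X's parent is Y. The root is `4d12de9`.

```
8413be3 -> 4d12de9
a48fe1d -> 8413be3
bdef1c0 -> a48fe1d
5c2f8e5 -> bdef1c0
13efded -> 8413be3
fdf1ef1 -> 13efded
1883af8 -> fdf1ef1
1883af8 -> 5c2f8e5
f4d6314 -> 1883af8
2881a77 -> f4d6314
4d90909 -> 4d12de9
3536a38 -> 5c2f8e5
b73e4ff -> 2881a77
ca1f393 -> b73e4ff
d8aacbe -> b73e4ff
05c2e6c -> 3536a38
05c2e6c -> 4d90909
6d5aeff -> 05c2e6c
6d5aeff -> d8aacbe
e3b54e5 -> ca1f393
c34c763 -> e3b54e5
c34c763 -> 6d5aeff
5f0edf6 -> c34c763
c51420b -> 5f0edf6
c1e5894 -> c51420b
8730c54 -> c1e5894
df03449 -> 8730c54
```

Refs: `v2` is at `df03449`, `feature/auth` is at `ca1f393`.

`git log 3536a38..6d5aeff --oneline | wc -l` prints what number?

Reachable from 6d5aeff: {05c2e6c, 13efded, 1883af8, 2881a77, 3536a38, 4d12de9, 4d90909, 5c2f8e5, 6d5aeff, 8413be3, a48fe1d, b73e4ff, bdef1c0, d8aacbe, f4d6314, fdf1ef1}.
Reachable from 3536a38: {3536a38, 4d12de9, 5c2f8e5, 8413be3, a48fe1d, bdef1c0}.
In 6d5aeff's history but not 3536a38's: {05c2e6c, 13efded, 1883af8, 2881a77, 4d90909, 6d5aeff, b73e4ff, d8aacbe, f4d6314, fdf1ef1} — 10 commits.

10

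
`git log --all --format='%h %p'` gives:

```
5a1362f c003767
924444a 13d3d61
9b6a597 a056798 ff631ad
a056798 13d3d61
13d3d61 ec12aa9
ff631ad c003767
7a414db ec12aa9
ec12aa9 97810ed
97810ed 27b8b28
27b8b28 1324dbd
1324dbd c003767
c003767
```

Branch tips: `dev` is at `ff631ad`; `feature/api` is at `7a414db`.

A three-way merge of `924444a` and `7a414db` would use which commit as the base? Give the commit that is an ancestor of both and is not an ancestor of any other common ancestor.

Ancestors of 924444a: {1324dbd, 13d3d61, 27b8b28, 924444a, 97810ed, c003767, ec12aa9}.
Ancestors of 7a414db: {1324dbd, 27b8b28, 7a414db, 97810ed, c003767, ec12aa9}.
Common ancestors: {1324dbd, 27b8b28, 97810ed, c003767, ec12aa9}.
Among these, ec12aa9 is not an ancestor of any other common ancestor — it is the merge base.

ec12aa9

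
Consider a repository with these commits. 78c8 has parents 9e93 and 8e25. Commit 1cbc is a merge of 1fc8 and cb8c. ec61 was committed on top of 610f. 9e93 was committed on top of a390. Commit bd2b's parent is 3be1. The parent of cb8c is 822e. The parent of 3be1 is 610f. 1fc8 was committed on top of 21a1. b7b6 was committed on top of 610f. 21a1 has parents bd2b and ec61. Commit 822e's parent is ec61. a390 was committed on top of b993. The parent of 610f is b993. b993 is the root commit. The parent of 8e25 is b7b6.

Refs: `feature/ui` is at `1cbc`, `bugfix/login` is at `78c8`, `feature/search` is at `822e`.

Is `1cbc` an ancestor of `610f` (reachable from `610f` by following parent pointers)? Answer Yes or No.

No

Ancestors of 610f: {610f, b993}.
1cbc is not in that set, so it is not an ancestor of 610f.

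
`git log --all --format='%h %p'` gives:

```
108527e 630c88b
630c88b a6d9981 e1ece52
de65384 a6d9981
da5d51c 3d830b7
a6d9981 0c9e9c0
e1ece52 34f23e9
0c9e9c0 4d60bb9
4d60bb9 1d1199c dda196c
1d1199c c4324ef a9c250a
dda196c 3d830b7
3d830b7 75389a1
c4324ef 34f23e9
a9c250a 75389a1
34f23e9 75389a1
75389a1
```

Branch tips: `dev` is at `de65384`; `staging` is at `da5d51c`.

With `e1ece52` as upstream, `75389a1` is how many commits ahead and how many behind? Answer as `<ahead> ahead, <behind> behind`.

Reachable from 75389a1: {75389a1}.
Reachable from e1ece52: {34f23e9, 75389a1, e1ece52}.
Only in 75389a1's history (ahead): {} — 0.
Only in e1ece52's history (behind): {34f23e9, e1ece52} — 2.

0 ahead, 2 behind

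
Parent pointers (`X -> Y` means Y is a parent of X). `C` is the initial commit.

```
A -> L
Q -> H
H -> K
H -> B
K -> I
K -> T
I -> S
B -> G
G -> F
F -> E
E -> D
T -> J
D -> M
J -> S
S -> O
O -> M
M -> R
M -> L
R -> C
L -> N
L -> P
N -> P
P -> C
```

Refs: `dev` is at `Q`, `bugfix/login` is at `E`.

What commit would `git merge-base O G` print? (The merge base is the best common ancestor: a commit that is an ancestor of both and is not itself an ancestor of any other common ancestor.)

M

Ancestors of O: {C, L, M, N, O, P, R}.
Ancestors of G: {C, D, E, F, G, L, M, N, P, R}.
Common ancestors: {C, L, M, N, P, R}.
Among these, M is not an ancestor of any other common ancestor — it is the merge base.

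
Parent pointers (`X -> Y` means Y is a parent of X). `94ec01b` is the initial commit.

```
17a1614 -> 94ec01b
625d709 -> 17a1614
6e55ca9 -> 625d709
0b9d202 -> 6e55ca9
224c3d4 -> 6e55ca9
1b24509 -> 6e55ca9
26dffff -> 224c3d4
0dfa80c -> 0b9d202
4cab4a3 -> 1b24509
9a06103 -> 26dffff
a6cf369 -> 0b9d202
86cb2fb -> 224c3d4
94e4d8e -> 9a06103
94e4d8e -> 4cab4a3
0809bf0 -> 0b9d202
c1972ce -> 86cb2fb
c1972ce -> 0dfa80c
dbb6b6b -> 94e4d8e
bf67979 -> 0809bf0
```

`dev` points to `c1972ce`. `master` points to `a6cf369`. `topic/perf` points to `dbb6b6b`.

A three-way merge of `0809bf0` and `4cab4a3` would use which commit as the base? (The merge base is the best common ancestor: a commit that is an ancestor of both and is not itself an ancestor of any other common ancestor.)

6e55ca9

Ancestors of 0809bf0: {0809bf0, 0b9d202, 17a1614, 625d709, 6e55ca9, 94ec01b}.
Ancestors of 4cab4a3: {17a1614, 1b24509, 4cab4a3, 625d709, 6e55ca9, 94ec01b}.
Common ancestors: {17a1614, 625d709, 6e55ca9, 94ec01b}.
Among these, 6e55ca9 is not an ancestor of any other common ancestor — it is the merge base.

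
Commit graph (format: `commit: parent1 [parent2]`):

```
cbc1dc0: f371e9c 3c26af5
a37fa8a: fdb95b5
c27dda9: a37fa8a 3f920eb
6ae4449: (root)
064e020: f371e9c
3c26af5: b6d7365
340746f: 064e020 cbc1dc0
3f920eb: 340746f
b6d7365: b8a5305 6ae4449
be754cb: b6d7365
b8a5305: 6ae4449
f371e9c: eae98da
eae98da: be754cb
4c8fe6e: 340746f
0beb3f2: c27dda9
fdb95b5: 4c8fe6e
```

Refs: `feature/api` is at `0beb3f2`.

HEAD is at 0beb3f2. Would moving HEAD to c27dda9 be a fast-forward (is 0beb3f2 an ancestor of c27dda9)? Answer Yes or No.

No

A fast-forward from 0beb3f2 to c27dda9 is possible iff 0beb3f2 is an ancestor of c27dda9.
Ancestors of c27dda9: {064e020, 340746f, 3c26af5, 3f920eb, 4c8fe6e, 6ae4449, a37fa8a, b6d7365, b8a5305, be754cb, c27dda9, cbc1dc0, eae98da, f371e9c, fdb95b5}.
0beb3f2 is not among them, so fast-forward is not possible.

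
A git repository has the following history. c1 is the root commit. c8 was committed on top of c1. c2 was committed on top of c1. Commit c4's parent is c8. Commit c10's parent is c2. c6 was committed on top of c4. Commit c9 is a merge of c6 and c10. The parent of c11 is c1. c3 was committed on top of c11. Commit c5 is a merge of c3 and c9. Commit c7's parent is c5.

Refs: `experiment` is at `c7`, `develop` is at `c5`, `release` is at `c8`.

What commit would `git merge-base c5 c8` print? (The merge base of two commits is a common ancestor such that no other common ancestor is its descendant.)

Ancestors of c5: {c1, c10, c11, c2, c3, c4, c5, c6, c8, c9}.
Ancestors of c8: {c1, c8}.
Common ancestors: {c1, c8}.
Among these, c8 is not an ancestor of any other common ancestor — it is the merge base.

c8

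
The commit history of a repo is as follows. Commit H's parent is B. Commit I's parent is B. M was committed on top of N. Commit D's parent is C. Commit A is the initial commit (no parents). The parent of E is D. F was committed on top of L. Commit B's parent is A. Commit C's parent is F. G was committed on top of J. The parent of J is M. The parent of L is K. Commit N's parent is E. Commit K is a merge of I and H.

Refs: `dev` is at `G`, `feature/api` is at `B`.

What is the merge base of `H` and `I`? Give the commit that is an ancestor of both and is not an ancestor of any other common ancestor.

Ancestors of H: {A, B, H}.
Ancestors of I: {A, B, I}.
Common ancestors: {A, B}.
Among these, B is not an ancestor of any other common ancestor — it is the merge base.

B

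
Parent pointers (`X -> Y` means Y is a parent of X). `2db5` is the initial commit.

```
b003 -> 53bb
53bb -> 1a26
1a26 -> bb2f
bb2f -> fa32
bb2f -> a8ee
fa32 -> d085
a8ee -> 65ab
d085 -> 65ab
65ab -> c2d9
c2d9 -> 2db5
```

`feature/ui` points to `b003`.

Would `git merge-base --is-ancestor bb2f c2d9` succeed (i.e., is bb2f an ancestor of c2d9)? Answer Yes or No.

No

Ancestors of c2d9: {2db5, c2d9}.
bb2f is not in that set, so it is not an ancestor of c2d9.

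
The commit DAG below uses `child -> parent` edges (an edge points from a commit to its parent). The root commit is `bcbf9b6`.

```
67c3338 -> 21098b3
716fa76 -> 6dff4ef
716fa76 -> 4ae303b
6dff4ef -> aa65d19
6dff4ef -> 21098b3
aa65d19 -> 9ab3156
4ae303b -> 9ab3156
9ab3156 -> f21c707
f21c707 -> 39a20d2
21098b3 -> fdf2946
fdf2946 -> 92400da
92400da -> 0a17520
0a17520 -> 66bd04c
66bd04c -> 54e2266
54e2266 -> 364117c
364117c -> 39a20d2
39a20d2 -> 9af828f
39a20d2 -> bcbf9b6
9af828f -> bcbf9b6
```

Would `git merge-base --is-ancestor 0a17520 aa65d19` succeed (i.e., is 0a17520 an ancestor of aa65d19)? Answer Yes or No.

Ancestors of aa65d19: {39a20d2, 9ab3156, 9af828f, aa65d19, bcbf9b6, f21c707}.
0a17520 is not in that set, so it is not an ancestor of aa65d19.

No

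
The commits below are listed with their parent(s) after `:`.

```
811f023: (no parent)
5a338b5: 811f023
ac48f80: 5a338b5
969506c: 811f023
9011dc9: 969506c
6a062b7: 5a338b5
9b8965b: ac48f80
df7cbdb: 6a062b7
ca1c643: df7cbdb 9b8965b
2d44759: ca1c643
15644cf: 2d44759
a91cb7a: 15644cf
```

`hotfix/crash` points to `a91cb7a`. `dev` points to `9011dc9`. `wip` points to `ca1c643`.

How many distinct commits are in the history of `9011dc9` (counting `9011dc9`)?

3

Walking parent pointers from 9011dc9: reachable set = {811f023, 9011dc9, 969506c}.
That is 3 commits.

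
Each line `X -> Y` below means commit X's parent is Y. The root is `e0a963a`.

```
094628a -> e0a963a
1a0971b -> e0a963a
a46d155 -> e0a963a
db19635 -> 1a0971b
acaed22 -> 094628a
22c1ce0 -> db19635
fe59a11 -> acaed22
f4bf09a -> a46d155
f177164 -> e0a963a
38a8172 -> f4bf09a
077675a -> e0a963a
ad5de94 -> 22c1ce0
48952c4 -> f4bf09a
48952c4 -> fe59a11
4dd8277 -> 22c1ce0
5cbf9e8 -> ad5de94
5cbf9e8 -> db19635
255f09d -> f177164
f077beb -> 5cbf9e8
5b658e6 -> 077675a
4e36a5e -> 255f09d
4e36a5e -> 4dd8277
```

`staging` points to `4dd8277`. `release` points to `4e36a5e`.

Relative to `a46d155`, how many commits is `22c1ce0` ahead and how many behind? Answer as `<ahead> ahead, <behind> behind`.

3 ahead, 1 behind

Reachable from 22c1ce0: {1a0971b, 22c1ce0, db19635, e0a963a}.
Reachable from a46d155: {a46d155, e0a963a}.
Only in 22c1ce0's history (ahead): {1a0971b, 22c1ce0, db19635} — 3.
Only in a46d155's history (behind): {a46d155} — 1.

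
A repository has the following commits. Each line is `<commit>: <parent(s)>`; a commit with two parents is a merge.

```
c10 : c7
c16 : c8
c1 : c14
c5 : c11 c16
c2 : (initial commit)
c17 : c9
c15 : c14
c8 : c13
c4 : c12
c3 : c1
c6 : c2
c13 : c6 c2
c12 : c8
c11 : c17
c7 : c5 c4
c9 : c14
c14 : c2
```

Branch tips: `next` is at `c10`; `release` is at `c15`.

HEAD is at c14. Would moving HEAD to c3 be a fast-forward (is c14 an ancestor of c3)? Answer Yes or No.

A fast-forward from c14 to c3 is possible iff c14 is an ancestor of c3.
Ancestors of c3: {c1, c14, c2, c3}.
c14 is among them, so fast-forward is possible.

Yes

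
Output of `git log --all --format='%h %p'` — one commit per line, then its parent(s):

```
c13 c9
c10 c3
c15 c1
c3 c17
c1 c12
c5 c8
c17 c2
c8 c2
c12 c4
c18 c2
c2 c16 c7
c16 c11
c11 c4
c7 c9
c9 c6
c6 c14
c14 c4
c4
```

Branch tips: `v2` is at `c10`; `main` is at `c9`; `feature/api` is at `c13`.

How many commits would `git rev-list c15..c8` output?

Reachable from c8: {c11, c14, c16, c2, c4, c6, c7, c8, c9}.
Reachable from c15: {c1, c12, c15, c4}.
In c8's history but not c15's: {c11, c14, c16, c2, c6, c7, c8, c9} — 8 commits.

8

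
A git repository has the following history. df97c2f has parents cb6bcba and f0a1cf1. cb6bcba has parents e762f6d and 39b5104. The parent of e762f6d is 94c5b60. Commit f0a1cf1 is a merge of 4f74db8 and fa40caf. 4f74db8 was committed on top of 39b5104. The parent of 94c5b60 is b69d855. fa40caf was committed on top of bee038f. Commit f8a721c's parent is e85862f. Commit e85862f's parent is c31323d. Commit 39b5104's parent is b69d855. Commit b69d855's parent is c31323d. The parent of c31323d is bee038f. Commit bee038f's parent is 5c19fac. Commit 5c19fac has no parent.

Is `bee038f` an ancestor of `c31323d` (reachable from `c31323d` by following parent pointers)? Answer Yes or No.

Ancestors of c31323d (commits reachable by following parents): {5c19fac, bee038f, c31323d}.
bee038f is in that set, so it is an ancestor of c31323d.

Yes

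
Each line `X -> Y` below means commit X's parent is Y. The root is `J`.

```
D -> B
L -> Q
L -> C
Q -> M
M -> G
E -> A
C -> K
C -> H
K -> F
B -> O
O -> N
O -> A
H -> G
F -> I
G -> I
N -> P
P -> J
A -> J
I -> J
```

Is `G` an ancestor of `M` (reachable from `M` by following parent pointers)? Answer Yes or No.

Ancestors of M (commits reachable by following parents): {G, I, J, M}.
G is in that set, so it is an ancestor of M.

Yes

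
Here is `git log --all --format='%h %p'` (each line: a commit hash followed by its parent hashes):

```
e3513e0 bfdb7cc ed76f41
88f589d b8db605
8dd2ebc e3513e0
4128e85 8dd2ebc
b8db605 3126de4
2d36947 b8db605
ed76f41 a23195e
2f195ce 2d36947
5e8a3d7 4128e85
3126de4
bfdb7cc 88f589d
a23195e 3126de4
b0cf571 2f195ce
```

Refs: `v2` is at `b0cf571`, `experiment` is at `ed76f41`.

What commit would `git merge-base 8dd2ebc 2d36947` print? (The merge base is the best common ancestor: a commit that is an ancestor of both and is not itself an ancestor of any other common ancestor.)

Ancestors of 8dd2ebc: {3126de4, 88f589d, 8dd2ebc, a23195e, b8db605, bfdb7cc, e3513e0, ed76f41}.
Ancestors of 2d36947: {2d36947, 3126de4, b8db605}.
Common ancestors: {3126de4, b8db605}.
Among these, b8db605 is not an ancestor of any other common ancestor — it is the merge base.

b8db605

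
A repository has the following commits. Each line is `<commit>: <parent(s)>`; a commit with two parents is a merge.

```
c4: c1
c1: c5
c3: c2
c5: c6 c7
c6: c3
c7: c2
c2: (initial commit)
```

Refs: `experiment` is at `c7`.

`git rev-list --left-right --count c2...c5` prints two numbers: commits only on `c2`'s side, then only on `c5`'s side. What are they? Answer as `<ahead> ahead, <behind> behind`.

Reachable from c2: {c2}.
Reachable from c5: {c2, c3, c5, c6, c7}.
Only in c2's history (ahead): {} — 0.
Only in c5's history (behind): {c3, c5, c6, c7} — 4.

0 ahead, 4 behind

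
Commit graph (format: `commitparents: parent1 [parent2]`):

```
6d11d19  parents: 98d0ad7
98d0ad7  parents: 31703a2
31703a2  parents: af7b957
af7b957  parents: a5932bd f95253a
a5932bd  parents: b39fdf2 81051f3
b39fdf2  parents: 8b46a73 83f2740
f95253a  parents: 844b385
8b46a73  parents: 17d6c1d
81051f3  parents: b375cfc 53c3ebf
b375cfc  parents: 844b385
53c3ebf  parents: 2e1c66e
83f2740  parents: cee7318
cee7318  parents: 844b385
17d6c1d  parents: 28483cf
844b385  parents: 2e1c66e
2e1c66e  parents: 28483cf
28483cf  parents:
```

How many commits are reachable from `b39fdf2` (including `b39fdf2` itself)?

8

Walking parent pointers from b39fdf2: reachable set = {17d6c1d, 28483cf, 2e1c66e, 83f2740, 844b385, 8b46a73, b39fdf2, cee7318}.
That is 8 commits.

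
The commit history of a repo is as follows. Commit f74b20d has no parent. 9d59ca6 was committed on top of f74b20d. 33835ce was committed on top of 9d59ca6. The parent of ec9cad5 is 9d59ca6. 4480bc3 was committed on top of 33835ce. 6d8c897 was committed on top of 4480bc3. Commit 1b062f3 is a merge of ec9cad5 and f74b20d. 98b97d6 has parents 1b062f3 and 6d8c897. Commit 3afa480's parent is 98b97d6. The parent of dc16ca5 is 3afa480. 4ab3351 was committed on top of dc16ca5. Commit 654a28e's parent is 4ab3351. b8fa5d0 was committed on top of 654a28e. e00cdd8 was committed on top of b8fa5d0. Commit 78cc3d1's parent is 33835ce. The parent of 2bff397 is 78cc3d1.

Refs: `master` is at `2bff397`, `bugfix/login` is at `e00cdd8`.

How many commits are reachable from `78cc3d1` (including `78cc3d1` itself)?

4

Walking parent pointers from 78cc3d1: reachable set = {33835ce, 78cc3d1, 9d59ca6, f74b20d}.
That is 4 commits.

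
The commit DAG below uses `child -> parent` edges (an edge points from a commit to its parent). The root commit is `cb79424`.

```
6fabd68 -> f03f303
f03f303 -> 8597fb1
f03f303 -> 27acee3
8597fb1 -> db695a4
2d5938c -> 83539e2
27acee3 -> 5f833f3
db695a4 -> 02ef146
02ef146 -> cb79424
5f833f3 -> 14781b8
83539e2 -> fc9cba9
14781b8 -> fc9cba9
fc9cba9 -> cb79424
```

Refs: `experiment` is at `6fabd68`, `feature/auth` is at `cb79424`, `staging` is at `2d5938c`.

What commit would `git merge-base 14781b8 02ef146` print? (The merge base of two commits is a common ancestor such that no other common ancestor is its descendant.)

cb79424

Ancestors of 14781b8: {14781b8, cb79424, fc9cba9}.
Ancestors of 02ef146: {02ef146, cb79424}.
Common ancestors: {cb79424}.
The only common ancestor is cb79424, so it is the merge base.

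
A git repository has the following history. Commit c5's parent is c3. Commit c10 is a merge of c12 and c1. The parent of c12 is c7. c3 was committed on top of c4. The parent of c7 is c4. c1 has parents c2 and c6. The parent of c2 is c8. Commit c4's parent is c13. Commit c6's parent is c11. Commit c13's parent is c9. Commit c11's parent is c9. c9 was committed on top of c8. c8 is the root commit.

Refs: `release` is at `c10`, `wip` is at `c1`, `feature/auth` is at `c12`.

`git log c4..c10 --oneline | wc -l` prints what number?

Reachable from c10: {c1, c10, c11, c12, c13, c2, c4, c6, c7, c8, c9}.
Reachable from c4: {c13, c4, c8, c9}.
In c10's history but not c4's: {c1, c10, c11, c12, c2, c6, c7} — 7 commits.

7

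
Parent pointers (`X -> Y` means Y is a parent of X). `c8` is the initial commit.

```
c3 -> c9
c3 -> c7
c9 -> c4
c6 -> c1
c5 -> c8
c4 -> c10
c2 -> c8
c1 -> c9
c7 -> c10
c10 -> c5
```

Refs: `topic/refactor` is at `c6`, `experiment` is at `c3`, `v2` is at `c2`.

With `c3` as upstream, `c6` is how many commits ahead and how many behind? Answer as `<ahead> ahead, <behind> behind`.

Reachable from c6: {c1, c10, c4, c5, c6, c8, c9}.
Reachable from c3: {c10, c3, c4, c5, c7, c8, c9}.
Only in c6's history (ahead): {c1, c6} — 2.
Only in c3's history (behind): {c3, c7} — 2.

2 ahead, 2 behind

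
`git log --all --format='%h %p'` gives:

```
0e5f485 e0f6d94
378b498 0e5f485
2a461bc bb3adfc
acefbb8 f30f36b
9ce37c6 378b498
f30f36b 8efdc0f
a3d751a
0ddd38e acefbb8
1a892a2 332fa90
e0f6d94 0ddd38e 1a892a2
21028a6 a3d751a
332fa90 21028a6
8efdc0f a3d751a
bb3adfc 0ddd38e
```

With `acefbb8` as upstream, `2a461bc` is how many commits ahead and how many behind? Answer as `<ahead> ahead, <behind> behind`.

3 ahead, 0 behind

Reachable from 2a461bc: {0ddd38e, 2a461bc, 8efdc0f, a3d751a, acefbb8, bb3adfc, f30f36b}.
Reachable from acefbb8: {8efdc0f, a3d751a, acefbb8, f30f36b}.
Only in 2a461bc's history (ahead): {0ddd38e, 2a461bc, bb3adfc} — 3.
Only in acefbb8's history (behind): {} — 0.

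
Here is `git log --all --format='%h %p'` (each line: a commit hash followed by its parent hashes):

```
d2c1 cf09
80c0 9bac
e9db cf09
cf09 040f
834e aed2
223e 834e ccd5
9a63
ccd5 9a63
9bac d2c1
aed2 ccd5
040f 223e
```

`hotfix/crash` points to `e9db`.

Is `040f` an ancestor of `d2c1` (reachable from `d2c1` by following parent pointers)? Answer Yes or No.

Yes

Ancestors of d2c1 (commits reachable by following parents): {040f, 223e, 834e, 9a63, aed2, ccd5, cf09, d2c1}.
040f is in that set, so it is an ancestor of d2c1.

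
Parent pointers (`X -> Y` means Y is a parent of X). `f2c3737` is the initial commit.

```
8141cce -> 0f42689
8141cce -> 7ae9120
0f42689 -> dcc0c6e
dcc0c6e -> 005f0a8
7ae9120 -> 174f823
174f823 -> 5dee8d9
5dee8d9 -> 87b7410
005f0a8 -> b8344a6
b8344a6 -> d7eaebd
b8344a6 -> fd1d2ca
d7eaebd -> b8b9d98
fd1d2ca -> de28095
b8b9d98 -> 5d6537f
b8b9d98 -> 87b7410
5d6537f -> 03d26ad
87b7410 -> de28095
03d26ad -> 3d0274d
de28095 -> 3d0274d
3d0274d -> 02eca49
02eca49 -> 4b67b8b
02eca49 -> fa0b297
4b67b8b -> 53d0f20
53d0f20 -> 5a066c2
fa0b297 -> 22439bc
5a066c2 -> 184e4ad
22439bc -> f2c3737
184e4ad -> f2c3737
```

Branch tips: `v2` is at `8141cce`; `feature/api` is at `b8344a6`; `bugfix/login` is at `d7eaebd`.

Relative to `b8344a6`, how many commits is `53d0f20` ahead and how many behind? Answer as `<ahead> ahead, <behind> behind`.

Reachable from 53d0f20: {184e4ad, 53d0f20, 5a066c2, f2c3737}.
Reachable from b8344a6: {02eca49, 03d26ad, 184e4ad, 22439bc, 3d0274d, 4b67b8b, 53d0f20, 5a066c2, 5d6537f, 87b7410, b8344a6, b8b9d98, d7eaebd, de28095, f2c3737, fa0b297, fd1d2ca}.
Only in 53d0f20's history (ahead): {} — 0.
Only in b8344a6's history (behind): {02eca49, 03d26ad, 22439bc, 3d0274d, 4b67b8b, 5d6537f, 87b7410, b8344a6, b8b9d98, d7eaebd, de28095, fa0b297, fd1d2ca} — 13.

0 ahead, 13 behind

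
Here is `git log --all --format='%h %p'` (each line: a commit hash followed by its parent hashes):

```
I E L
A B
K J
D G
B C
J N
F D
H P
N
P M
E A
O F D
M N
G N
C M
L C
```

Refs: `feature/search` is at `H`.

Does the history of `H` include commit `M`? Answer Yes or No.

Yes

Ancestors of H (commits reachable by following parents): {H, M, N, P}.
M is in that set, so it is an ancestor of H.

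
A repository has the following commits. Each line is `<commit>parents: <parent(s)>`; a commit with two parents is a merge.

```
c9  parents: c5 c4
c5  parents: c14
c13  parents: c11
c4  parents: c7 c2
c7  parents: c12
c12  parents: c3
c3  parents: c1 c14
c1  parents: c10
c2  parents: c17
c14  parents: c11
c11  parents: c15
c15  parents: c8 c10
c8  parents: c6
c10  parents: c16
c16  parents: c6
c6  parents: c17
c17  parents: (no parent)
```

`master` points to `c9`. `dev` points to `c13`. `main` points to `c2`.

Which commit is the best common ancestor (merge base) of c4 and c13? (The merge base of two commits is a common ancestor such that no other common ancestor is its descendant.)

c11

Ancestors of c4: {c1, c10, c11, c12, c14, c15, c16, c17, c2, c3, c4, c6, c7, c8}.
Ancestors of c13: {c10, c11, c13, c15, c16, c17, c6, c8}.
Common ancestors: {c10, c11, c15, c16, c17, c6, c8}.
Among these, c11 is not an ancestor of any other common ancestor — it is the merge base.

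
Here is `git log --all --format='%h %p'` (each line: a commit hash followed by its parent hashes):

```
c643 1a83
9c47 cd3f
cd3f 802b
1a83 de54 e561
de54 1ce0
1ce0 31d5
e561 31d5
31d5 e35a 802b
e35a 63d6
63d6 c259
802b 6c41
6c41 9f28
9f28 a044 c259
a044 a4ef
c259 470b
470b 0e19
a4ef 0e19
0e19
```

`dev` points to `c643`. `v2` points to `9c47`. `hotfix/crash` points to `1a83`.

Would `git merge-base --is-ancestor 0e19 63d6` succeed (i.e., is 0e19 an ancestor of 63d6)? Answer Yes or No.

Ancestors of 63d6 (commits reachable by following parents): {0e19, 470b, 63d6, c259}.
0e19 is in that set, so it is an ancestor of 63d6.

Yes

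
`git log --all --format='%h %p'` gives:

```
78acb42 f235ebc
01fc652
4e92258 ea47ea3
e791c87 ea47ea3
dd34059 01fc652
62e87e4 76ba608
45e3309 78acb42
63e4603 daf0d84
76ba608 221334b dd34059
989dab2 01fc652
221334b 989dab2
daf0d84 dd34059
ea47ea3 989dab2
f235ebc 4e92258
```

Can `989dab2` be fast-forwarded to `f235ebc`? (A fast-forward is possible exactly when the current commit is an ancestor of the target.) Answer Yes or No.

Yes

A fast-forward from 989dab2 to f235ebc is possible iff 989dab2 is an ancestor of f235ebc.
Ancestors of f235ebc: {01fc652, 4e92258, 989dab2, ea47ea3, f235ebc}.
989dab2 is among them, so fast-forward is possible.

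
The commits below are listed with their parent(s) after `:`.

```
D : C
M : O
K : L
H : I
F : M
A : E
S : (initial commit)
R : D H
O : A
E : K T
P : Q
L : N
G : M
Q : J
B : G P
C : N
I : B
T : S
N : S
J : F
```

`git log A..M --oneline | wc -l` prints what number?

2

Reachable from M: {A, E, K, L, M, N, O, S, T}.
Reachable from A: {A, E, K, L, N, S, T}.
In M's history but not A's: {M, O} — 2 commits.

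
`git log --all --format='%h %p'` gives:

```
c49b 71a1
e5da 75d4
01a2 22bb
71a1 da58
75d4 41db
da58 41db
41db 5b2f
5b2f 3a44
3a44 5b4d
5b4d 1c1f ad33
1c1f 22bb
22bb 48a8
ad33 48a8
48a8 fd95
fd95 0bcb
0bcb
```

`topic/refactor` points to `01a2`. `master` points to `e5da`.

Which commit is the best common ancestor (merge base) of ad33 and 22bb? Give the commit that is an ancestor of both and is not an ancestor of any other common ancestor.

Ancestors of ad33: {0bcb, 48a8, ad33, fd95}.
Ancestors of 22bb: {0bcb, 22bb, 48a8, fd95}.
Common ancestors: {0bcb, 48a8, fd95}.
Among these, 48a8 is not an ancestor of any other common ancestor — it is the merge base.

48a8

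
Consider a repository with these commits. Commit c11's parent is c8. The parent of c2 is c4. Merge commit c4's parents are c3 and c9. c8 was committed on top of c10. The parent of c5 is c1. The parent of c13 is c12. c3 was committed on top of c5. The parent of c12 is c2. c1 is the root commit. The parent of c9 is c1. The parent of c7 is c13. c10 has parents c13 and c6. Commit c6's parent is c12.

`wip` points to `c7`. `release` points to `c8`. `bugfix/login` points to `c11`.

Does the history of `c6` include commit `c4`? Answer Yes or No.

Yes

Ancestors of c6 (commits reachable by following parents): {c1, c12, c2, c3, c4, c5, c6, c9}.
c4 is in that set, so it is an ancestor of c6.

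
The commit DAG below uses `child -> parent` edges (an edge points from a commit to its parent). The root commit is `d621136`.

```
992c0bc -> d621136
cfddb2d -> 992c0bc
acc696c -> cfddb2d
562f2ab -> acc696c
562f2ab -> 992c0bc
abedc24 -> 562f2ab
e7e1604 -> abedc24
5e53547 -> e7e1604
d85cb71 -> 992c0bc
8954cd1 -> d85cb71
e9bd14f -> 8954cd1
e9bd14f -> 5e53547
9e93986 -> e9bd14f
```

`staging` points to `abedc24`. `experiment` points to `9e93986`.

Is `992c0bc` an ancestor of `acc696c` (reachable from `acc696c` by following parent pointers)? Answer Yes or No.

Ancestors of acc696c (commits reachable by following parents): {992c0bc, acc696c, cfddb2d, d621136}.
992c0bc is in that set, so it is an ancestor of acc696c.

Yes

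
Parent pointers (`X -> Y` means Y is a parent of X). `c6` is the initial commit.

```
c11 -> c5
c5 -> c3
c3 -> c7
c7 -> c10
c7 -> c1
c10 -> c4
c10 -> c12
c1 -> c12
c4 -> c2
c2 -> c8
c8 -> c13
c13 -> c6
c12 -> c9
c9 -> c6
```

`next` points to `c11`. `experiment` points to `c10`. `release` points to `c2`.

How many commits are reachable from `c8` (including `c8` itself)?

Walking parent pointers from c8: reachable set = {c13, c6, c8}.
That is 3 commits.

3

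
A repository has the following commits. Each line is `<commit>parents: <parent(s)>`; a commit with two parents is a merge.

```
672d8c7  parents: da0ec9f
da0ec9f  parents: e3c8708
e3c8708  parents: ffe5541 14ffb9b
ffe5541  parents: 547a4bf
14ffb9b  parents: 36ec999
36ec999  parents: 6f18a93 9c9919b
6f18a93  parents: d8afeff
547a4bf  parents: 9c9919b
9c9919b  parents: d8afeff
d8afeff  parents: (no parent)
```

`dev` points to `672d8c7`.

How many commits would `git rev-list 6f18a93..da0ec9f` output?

7

Reachable from da0ec9f: {14ffb9b, 36ec999, 547a4bf, 6f18a93, 9c9919b, d8afeff, da0ec9f, e3c8708, ffe5541}.
Reachable from 6f18a93: {6f18a93, d8afeff}.
In da0ec9f's history but not 6f18a93's: {14ffb9b, 36ec999, 547a4bf, 9c9919b, da0ec9f, e3c8708, ffe5541} — 7 commits.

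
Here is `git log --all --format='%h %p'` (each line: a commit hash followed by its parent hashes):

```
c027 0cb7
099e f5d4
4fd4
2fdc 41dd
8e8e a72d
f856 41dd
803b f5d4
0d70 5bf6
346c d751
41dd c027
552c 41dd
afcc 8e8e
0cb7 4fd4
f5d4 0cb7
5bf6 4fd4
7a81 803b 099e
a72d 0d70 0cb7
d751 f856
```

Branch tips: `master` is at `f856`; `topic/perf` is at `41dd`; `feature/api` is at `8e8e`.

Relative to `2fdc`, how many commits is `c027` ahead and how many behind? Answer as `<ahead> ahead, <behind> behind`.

0 ahead, 2 behind

Reachable from c027: {0cb7, 4fd4, c027}.
Reachable from 2fdc: {0cb7, 2fdc, 41dd, 4fd4, c027}.
Only in c027's history (ahead): {} — 0.
Only in 2fdc's history (behind): {2fdc, 41dd} — 2.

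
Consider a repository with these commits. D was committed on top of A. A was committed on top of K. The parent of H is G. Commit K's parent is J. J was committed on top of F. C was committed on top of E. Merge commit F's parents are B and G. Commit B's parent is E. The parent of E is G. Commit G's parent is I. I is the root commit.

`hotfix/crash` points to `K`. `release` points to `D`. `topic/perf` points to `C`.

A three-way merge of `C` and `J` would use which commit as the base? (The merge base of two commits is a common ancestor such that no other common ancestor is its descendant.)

Ancestors of C: {C, E, G, I}.
Ancestors of J: {B, E, F, G, I, J}.
Common ancestors: {E, G, I}.
Among these, E is not an ancestor of any other common ancestor — it is the merge base.

E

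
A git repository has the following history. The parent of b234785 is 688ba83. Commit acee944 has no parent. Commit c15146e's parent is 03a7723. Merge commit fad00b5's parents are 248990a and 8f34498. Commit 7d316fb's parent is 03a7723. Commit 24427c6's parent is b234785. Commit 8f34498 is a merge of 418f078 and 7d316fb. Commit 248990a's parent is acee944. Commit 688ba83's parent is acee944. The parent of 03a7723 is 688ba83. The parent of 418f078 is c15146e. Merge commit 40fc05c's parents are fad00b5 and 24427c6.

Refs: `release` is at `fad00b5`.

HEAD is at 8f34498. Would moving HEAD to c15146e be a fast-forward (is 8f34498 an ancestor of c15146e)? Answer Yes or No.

A fast-forward from 8f34498 to c15146e is possible iff 8f34498 is an ancestor of c15146e.
Ancestors of c15146e: {03a7723, 688ba83, acee944, c15146e}.
8f34498 is not among them, so fast-forward is not possible.

No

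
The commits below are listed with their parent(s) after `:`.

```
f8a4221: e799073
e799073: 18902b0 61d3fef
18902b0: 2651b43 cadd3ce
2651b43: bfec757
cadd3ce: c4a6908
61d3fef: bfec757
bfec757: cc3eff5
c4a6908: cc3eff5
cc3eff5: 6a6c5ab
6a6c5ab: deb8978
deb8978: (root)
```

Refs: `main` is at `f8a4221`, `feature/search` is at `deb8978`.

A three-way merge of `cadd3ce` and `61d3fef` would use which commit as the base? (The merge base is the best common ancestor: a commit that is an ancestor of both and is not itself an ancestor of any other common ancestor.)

Ancestors of cadd3ce: {6a6c5ab, c4a6908, cadd3ce, cc3eff5, deb8978}.
Ancestors of 61d3fef: {61d3fef, 6a6c5ab, bfec757, cc3eff5, deb8978}.
Common ancestors: {6a6c5ab, cc3eff5, deb8978}.
Among these, cc3eff5 is not an ancestor of any other common ancestor — it is the merge base.

cc3eff5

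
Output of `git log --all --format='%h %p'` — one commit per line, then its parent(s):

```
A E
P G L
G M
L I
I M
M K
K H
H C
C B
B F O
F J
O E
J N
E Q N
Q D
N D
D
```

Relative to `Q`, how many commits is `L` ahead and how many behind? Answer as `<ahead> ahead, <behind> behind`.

Reachable from L: {B, C, D, E, F, H, I, J, K, L, M, N, O, Q}.
Reachable from Q: {D, Q}.
Only in L's history (ahead): {B, C, E, F, H, I, J, K, L, M, N, O} — 12.
Only in Q's history (behind): {} — 0.

12 ahead, 0 behind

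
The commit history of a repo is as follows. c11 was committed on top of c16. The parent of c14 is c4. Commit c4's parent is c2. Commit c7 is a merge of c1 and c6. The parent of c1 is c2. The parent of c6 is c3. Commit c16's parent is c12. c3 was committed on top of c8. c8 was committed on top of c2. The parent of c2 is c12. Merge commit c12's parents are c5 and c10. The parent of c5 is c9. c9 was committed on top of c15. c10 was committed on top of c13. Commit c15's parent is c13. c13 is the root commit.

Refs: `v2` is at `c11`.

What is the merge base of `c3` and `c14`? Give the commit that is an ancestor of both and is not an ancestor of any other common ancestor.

c2

Ancestors of c3: {c10, c12, c13, c15, c2, c3, c5, c8, c9}.
Ancestors of c14: {c10, c12, c13, c14, c15, c2, c4, c5, c9}.
Common ancestors: {c10, c12, c13, c15, c2, c5, c9}.
Among these, c2 is not an ancestor of any other common ancestor — it is the merge base.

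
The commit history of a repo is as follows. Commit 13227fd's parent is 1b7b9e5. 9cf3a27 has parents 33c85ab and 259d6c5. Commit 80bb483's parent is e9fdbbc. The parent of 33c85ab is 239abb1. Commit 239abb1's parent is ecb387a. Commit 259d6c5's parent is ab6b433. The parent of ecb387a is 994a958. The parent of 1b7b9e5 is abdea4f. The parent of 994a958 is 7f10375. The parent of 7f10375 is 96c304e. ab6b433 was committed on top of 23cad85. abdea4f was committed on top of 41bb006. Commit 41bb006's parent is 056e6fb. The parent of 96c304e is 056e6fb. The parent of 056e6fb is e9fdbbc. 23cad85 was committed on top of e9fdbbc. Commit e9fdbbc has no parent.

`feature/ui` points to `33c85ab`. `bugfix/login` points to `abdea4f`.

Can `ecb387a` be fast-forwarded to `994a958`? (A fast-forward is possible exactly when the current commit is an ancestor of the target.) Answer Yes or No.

A fast-forward from ecb387a to 994a958 is possible iff ecb387a is an ancestor of 994a958.
Ancestors of 994a958: {056e6fb, 7f10375, 96c304e, 994a958, e9fdbbc}.
ecb387a is not among them, so fast-forward is not possible.

No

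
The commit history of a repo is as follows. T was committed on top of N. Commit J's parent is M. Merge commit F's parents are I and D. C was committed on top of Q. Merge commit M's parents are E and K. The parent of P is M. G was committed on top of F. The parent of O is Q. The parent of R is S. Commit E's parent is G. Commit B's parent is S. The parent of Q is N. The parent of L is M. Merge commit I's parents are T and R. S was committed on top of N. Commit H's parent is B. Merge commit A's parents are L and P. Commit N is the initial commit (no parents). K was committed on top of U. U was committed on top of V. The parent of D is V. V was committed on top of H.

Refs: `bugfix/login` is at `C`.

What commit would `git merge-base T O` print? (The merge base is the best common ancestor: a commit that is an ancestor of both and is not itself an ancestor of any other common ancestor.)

Ancestors of T: {N, T}.
Ancestors of O: {N, O, Q}.
Common ancestors: {N}.
The only common ancestor is N, so it is the merge base.

N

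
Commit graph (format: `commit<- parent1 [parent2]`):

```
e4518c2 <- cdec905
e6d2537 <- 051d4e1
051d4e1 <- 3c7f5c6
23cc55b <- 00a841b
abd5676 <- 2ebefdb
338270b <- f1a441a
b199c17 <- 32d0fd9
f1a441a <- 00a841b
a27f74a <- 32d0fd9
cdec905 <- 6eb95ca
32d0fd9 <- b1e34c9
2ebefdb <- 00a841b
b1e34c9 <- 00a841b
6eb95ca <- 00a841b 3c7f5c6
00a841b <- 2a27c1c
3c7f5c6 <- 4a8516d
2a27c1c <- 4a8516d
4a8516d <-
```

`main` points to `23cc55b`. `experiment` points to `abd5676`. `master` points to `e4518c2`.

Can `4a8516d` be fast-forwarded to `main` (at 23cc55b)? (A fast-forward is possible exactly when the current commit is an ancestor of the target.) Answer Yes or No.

A fast-forward from 4a8516d to 23cc55b is possible iff 4a8516d is an ancestor of 23cc55b.
Ancestors of 23cc55b: {00a841b, 23cc55b, 2a27c1c, 4a8516d}.
4a8516d is among them, so fast-forward is possible.

Yes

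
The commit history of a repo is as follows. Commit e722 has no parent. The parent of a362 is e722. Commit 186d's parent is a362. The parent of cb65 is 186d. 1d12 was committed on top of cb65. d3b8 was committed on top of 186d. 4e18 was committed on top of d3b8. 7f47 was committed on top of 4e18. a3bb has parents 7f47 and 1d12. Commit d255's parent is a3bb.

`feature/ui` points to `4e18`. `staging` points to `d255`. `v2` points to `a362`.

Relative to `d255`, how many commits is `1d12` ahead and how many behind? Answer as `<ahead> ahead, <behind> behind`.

Reachable from 1d12: {186d, 1d12, a362, cb65, e722}.
Reachable from d255: {186d, 1d12, 4e18, 7f47, a362, a3bb, cb65, d255, d3b8, e722}.
Only in 1d12's history (ahead): {} — 0.
Only in d255's history (behind): {4e18, 7f47, a3bb, d255, d3b8} — 5.

0 ahead, 5 behind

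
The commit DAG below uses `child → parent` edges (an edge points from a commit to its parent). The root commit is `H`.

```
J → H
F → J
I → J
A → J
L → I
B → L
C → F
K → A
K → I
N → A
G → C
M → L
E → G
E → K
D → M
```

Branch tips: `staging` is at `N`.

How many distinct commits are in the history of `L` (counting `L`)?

4

Walking parent pointers from L: reachable set = {H, I, J, L}.
That is 4 commits.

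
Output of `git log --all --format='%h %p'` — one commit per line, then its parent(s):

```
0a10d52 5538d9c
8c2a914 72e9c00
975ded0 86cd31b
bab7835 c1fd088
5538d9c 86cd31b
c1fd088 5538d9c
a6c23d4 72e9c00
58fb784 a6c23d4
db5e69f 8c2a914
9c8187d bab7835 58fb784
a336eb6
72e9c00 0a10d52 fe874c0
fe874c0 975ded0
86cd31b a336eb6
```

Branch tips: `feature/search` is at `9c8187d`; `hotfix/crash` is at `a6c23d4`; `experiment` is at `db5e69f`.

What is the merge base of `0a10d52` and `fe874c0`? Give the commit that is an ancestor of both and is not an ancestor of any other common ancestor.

86cd31b

Ancestors of 0a10d52: {0a10d52, 5538d9c, 86cd31b, a336eb6}.
Ancestors of fe874c0: {86cd31b, 975ded0, a336eb6, fe874c0}.
Common ancestors: {86cd31b, a336eb6}.
Among these, 86cd31b is not an ancestor of any other common ancestor — it is the merge base.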